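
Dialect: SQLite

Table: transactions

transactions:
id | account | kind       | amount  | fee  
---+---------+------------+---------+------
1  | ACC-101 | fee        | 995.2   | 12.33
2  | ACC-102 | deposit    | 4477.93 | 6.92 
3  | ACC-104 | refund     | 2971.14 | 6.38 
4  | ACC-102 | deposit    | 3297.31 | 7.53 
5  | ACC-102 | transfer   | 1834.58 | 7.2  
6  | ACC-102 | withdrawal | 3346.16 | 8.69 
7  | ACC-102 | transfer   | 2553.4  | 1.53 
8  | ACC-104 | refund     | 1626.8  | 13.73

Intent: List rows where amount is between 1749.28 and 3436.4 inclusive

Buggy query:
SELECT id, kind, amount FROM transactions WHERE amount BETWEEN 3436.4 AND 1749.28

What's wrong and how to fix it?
Bug: The bounds are reversed; BETWEEN a AND b requires a <= b to match anything

Fix: Swap the bounds so the smaller value comes first

Corrected query:
SELECT id, kind, amount FROM transactions WHERE amount BETWEEN 1749.28 AND 3436.4

Result:
id | kind       | amount 
---+------------+--------
3  | refund     | 2971.14
4  | deposit    | 3297.31
5  | transfer   | 1834.58
6  | withdrawal | 3346.16
7  | transfer   | 2553.4 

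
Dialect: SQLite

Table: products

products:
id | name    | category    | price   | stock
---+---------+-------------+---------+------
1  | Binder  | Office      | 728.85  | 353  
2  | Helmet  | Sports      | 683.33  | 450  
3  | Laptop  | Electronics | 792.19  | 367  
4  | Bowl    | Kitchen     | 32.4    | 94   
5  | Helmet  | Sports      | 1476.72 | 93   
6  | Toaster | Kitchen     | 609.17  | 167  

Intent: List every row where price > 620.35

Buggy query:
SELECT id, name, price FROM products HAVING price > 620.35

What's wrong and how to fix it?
Bug: This is a non-aggregate query (no GROUP BY, no aggregates), so in SQLite the HAVING clause is invalid here; a row-level condition belongs in WHERE

Fix: Use WHERE for row-level filtering

Corrected query:
SELECT id, name, price FROM products WHERE price > 620.35

Result:
id | name   | price  
---+--------+--------
1  | Binder | 728.85 
2  | Helmet | 683.33 
3  | Laptop | 792.19 
5  | Helmet | 1476.72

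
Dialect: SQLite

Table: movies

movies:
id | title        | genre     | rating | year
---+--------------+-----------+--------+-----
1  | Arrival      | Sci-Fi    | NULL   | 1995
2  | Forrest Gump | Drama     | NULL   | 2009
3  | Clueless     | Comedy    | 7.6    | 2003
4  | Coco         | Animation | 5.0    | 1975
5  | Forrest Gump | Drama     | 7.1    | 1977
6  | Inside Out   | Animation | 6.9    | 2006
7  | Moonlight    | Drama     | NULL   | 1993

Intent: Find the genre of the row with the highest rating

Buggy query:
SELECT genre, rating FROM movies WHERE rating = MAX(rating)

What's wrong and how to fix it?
Bug: WHERE is evaluated per row; an aggregate over the whole table isn't defined there

Fix: Use a subquery: WHERE rating = (SELECT MAX(rating) FROM movies)

Corrected query:
SELECT genre, rating FROM movies WHERE rating = (SELECT MAX(rating) FROM movies)

Result:
genre  | rating
-------+-------
Comedy | 7.6   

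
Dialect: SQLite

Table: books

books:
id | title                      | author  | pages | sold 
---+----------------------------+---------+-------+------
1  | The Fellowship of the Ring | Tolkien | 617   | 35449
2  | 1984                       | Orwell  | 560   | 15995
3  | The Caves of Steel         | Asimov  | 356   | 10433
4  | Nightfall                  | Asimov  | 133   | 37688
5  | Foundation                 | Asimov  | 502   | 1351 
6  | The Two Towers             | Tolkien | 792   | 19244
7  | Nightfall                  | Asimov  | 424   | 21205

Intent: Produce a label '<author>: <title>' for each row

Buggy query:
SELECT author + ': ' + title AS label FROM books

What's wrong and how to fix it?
Bug: '+' is numeric addition; on text columns SQLite converts them to 0 instead of concatenating

Fix: Use the || operator for string concatenation

Corrected query:
SELECT author || ': ' || title AS label FROM books

Result:
label                              
-----------------------------------
Tolkien: The Fellowship of the Ring
Orwell: 1984                       
Asimov: The Caves of Steel         
Asimov: Nightfall                  
Asimov: Foundation                 
Tolkien: The Two Towers            
Asimov: Nightfall                  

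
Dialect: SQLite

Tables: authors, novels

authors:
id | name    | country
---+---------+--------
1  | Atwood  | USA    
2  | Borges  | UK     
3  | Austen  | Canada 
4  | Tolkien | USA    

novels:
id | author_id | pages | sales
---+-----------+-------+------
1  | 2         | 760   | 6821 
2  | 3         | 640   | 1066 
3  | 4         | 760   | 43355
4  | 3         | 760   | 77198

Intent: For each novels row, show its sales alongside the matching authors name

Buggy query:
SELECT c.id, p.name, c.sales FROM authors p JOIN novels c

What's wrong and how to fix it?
Bug: JOIN with no ON clause produces a cartesian product; every novels row pairs with every authors row

Fix: Add ON c.author_id = p.id to the JOIN

Corrected query:
SELECT c.id, p.name, c.sales FROM authors p JOIN novels c ON c.author_id = p.id

Result:
id | name    | sales
---+---------+------
1  | Borges  | 6821 
2  | Austen  | 1066 
3  | Tolkien | 43355
4  | Austen  | 77198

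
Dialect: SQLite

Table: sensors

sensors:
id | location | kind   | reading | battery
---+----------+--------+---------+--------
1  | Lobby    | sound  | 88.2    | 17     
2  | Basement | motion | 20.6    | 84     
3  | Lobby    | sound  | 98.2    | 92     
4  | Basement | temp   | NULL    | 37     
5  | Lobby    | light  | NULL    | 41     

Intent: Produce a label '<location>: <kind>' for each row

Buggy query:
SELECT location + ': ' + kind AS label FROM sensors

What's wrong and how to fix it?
Bug: '+' is numeric addition; on text columns SQLite converts them to 0 instead of concatenating

Fix: Replace + with || to concatenate text

Corrected query:
SELECT location || ': ' || kind AS label FROM sensors

Result:
label           
----------------
Lobby: sound    
Basement: motion
Lobby: sound    
Basement: temp  
Lobby: light    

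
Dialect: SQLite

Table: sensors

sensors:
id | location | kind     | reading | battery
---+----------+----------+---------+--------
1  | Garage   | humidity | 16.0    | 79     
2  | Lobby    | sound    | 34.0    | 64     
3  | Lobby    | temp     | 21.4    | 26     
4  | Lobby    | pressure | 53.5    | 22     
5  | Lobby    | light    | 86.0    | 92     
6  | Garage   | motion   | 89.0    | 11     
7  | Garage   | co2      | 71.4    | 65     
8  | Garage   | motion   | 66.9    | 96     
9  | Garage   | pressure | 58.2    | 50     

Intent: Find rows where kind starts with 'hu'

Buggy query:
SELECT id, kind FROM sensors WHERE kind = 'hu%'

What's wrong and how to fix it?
Bug: '=' compares the literal string including the % character; pattern matching needs LIKE

Fix: Use LIKE for wildcard pattern matching

Corrected query:
SELECT id, kind FROM sensors WHERE kind LIKE 'hu%'

Result:
id | kind    
---+---------
1  | humidity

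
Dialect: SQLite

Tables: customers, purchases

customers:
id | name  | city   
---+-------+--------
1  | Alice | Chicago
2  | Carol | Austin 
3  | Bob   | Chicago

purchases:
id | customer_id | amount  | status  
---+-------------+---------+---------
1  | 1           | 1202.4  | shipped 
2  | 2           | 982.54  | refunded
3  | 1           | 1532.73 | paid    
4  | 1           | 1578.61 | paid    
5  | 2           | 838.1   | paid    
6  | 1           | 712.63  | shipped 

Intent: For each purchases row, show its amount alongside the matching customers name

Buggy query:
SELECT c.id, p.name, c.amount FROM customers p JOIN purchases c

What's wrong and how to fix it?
Bug: JOIN with no ON clause produces a cartesian product; every purchases row pairs with every customers row

Fix: Add ON c.customer_id = p.id to the JOIN

Corrected query:
SELECT c.id, p.name, c.amount FROM customers p JOIN purchases c ON c.customer_id = p.id

Result:
id | name  | amount 
---+-------+--------
1  | Alice | 1202.4 
2  | Carol | 982.54 
3  | Alice | 1532.73
4  | Alice | 1578.61
5  | Carol | 838.1  
6  | Alice | 712.63 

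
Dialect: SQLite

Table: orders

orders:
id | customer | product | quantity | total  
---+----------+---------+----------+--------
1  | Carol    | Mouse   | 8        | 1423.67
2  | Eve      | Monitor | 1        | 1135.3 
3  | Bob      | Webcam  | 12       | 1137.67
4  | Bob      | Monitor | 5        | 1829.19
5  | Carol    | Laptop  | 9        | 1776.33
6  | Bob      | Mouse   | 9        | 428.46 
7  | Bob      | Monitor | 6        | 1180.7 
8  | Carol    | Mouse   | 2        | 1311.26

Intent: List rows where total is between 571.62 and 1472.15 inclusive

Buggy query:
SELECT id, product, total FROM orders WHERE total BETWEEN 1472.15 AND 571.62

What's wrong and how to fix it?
Bug: The bounds are reversed; BETWEEN a AND b requires a <= b to match anything

Fix: Write BETWEEN 571.62 AND 1472.15

Corrected query:
SELECT id, product, total FROM orders WHERE total BETWEEN 571.62 AND 1472.15

Result:
id | product | total  
---+---------+--------
1  | Mouse   | 1423.67
2  | Monitor | 1135.3 
3  | Webcam  | 1137.67
7  | Monitor | 1180.7 
8  | Mouse   | 1311.26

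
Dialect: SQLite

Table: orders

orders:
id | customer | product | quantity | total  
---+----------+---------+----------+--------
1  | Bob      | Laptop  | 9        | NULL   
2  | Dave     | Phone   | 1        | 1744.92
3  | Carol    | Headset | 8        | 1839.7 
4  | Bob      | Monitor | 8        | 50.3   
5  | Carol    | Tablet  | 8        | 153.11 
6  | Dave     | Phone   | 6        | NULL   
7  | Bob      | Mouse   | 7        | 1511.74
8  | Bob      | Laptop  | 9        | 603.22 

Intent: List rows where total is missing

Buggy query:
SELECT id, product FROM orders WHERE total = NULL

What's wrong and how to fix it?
Bug: Comparing to NULL with '=' never matches; NULL = NULL is unknown, not true

Fix: Replace '= NULL' with 'IS NULL'

Corrected query:
SELECT id, product FROM orders WHERE total IS NULL

Result:
id | product
---+--------
1  | Laptop 
6  | Phone  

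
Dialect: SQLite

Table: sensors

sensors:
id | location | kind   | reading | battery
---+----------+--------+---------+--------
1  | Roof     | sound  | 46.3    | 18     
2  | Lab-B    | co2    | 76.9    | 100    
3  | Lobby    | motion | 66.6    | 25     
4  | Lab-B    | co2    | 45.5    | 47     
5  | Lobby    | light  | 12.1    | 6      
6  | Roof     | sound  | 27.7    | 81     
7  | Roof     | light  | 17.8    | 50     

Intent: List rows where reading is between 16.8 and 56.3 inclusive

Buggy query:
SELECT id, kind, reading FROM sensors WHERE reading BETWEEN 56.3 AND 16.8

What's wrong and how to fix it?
Bug: BETWEEN expects the lower bound first; with 56.3 AND 16.8 the range is empty

Fix: Swap the bounds so the smaller value comes first

Corrected query:
SELECT id, kind, reading FROM sensors WHERE reading BETWEEN 16.8 AND 56.3

Result:
id | kind  | reading
---+-------+--------
1  | sound | 46.3   
4  | co2   | 45.5   
6  | sound | 27.7   
7  | light | 17.8   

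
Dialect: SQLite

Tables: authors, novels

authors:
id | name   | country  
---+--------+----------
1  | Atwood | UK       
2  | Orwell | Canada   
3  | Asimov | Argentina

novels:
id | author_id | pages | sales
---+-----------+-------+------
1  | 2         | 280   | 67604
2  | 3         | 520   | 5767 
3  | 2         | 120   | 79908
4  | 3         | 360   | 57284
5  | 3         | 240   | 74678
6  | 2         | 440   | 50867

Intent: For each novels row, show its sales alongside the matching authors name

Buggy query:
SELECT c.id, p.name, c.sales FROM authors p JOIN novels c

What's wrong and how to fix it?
Bug: Missing join condition: each novels row is matched to all authors rows instead of just its own

Fix: Specify the join condition linking the foreign key to the parent id

Corrected query:
SELECT c.id, p.name, c.sales FROM authors p JOIN novels c ON c.author_id = p.id

Result:
id | name   | sales
---+--------+------
1  | Orwell | 67604
2  | Asimov | 5767 
3  | Orwell | 79908
4  | Asimov | 57284
5  | Asimov | 74678
6  | Orwell | 50867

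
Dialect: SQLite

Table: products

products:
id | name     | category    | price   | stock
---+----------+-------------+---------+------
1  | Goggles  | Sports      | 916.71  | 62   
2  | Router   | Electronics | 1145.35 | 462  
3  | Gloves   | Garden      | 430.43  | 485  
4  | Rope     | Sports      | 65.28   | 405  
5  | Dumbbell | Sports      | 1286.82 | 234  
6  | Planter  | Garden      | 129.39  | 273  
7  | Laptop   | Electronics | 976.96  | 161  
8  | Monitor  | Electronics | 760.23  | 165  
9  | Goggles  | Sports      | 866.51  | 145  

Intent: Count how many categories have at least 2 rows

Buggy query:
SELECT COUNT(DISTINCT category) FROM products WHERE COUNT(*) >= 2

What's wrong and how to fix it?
Bug: WHERE filters individual rows, not groups, so a group-level COUNT is invalid there

Fix: Use a subquery that GROUPs and filters with HAVING, then count its rows

Corrected query:
SELECT COUNT(*) FROM (SELECT category FROM products GROUP BY category HAVING COUNT(*) >= 2)

Result:
COUNT(*)
--------
3       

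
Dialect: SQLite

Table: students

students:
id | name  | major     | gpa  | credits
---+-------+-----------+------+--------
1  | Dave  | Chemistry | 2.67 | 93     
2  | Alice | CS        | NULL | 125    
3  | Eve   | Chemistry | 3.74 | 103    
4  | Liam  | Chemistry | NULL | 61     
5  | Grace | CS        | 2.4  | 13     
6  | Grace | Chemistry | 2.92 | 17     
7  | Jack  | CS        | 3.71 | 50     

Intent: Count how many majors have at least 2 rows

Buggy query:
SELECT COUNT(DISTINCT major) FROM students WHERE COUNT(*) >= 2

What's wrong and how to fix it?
Bug: WHERE filters individual rows, not groups, so a group-level COUNT is invalid there

Fix: Use a subquery that GROUPs and filters with HAVING, then count its rows

Corrected query:
SELECT COUNT(*) FROM (SELECT major FROM students GROUP BY major HAVING COUNT(*) >= 2)

Result:
COUNT(*)
--------
2       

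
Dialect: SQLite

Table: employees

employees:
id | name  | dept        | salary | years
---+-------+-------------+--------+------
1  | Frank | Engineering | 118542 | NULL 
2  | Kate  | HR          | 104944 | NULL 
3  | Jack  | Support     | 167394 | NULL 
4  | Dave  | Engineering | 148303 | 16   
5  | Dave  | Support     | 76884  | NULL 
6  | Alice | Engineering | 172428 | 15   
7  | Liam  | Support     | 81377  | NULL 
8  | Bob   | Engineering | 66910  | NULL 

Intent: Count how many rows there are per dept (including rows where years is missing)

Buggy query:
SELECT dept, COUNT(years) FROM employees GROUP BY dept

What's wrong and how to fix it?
Bug: COUNT(column) counts non-NULL values only; rows with NULL years aren't counted

Fix: Use COUNT(*) to count all rows regardless of NULL

Corrected query:
SELECT dept, COUNT(*) FROM employees GROUP BY dept

Result:
dept        | COUNT(*)
------------+---------
Engineering | 4       
HR          | 1       
Support     | 3       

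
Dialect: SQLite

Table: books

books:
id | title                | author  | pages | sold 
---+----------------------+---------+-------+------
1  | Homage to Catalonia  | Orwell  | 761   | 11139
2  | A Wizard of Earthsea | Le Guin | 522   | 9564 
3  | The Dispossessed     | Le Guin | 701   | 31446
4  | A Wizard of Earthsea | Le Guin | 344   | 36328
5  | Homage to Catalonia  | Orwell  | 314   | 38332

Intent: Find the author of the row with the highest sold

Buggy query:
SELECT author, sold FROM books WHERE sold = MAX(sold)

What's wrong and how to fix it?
Bug: WHERE is evaluated per row; an aggregate over the whole table isn't defined there

Fix: Use a subquery: WHERE sold = (SELECT MAX(sold) FROM books)

Corrected query:
SELECT author, sold FROM books WHERE sold = (SELECT MAX(sold) FROM books)

Result:
author | sold 
-------+------
Orwell | 38332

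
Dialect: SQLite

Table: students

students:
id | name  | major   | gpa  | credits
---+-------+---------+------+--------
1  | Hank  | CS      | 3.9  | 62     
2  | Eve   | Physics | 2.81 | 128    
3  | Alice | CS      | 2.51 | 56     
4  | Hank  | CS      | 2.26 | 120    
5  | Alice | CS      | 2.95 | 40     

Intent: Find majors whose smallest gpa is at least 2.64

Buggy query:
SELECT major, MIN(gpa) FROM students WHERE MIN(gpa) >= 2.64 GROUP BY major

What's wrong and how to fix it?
Bug: Aggregates like MIN are computed per group after WHERE runs

Fix: Use HAVING for the per-group MIN condition

Corrected query:
SELECT major, MIN(gpa) FROM students GROUP BY major HAVING MIN(gpa) >= 2.64

Result:
major   | MIN(gpa)
--------+---------
Physics | 2.81    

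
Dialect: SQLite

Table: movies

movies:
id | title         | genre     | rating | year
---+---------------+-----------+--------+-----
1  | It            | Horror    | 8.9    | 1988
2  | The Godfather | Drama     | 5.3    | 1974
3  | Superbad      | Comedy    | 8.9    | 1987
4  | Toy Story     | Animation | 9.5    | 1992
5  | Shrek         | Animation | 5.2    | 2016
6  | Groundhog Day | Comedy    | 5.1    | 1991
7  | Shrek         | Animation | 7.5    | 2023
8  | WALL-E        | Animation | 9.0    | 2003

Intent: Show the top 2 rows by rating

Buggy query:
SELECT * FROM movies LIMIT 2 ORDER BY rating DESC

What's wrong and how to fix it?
Bug: LIMIT must come after ORDER BY

Fix: Swap the clauses: ORDER BY first, then LIMIT

Corrected query:
SELECT * FROM movies ORDER BY rating DESC LIMIT 2

Result:
id | title     | genre     | rating | year
---+-----------+-----------+--------+-----
4  | Toy Story | Animation | 9.5    | 1992
8  | WALL-E    | Animation | 9      | 2003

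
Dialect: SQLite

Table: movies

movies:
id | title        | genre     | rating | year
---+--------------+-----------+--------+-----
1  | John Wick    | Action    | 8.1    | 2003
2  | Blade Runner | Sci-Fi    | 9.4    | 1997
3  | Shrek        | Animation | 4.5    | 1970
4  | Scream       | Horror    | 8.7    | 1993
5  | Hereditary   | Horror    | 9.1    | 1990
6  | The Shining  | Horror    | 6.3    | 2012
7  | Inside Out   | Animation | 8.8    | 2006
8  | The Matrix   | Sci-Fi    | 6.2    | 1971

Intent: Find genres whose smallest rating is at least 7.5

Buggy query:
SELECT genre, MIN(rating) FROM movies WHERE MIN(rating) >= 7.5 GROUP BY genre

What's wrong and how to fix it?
Bug: Aggregates like MIN are computed per group after WHERE runs

Fix: Use HAVING for the per-group MIN condition

Corrected query:
SELECT genre, MIN(rating) FROM movies GROUP BY genre HAVING MIN(rating) >= 7.5

Result:
genre  | MIN(rating)
-------+------------
Action | 8.1        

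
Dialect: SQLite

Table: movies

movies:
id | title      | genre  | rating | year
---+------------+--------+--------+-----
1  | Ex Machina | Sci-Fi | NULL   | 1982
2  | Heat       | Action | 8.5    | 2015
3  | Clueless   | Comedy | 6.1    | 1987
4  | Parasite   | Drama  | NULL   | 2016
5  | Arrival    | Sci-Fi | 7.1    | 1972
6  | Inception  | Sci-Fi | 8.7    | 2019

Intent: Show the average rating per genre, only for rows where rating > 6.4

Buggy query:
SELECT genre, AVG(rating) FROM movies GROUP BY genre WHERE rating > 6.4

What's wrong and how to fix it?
Bug: WHERE cannot follow GROUP BY

Fix: Place WHERE between FROM and GROUP BY

Corrected query:
SELECT genre, AVG(rating) FROM movies WHERE rating > 6.4 GROUP BY genre

Result:
genre  | AVG(rating)
-------+------------
Action | 8.5        
Sci-Fi | 7.9        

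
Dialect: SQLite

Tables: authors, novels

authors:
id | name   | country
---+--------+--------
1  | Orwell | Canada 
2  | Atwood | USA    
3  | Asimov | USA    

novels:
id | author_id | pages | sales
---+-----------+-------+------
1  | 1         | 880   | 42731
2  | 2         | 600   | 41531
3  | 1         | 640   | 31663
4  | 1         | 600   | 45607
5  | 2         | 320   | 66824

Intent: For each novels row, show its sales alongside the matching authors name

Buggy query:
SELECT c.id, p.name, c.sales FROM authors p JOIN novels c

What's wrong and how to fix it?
Bug: JOIN with no ON clause produces a cartesian product; every novels row pairs with every authors row

Fix: Specify the join condition linking the foreign key to the parent id

Corrected query:
SELECT c.id, p.name, c.sales FROM authors p JOIN novels c ON c.author_id = p.id

Result:
id | name   | sales
---+--------+------
1  | Orwell | 42731
2  | Atwood | 41531
3  | Orwell | 31663
4  | Orwell | 45607
5  | Atwood | 66824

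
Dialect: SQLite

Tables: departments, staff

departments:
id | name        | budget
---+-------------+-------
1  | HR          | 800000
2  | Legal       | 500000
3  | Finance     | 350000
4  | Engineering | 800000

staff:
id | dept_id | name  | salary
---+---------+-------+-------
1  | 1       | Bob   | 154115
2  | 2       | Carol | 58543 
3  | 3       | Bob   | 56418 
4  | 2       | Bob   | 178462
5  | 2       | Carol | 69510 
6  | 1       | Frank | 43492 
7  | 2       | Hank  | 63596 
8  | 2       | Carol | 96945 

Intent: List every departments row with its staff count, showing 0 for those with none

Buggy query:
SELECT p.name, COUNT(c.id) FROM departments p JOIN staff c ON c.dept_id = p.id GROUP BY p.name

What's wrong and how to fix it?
Bug: INNER JOIN drops departments rows that have no matching staff rows

Fix: Switch to LEFT JOIN to retain unmatched parent rows

Corrected query:
SELECT p.name, COUNT(c.id) FROM departments p LEFT JOIN staff c ON c.dept_id = p.id GROUP BY p.name

Result:
name        | COUNT(c.id)
------------+------------
Engineering | 0          
Finance     | 1          
HR          | 2          
Legal       | 5          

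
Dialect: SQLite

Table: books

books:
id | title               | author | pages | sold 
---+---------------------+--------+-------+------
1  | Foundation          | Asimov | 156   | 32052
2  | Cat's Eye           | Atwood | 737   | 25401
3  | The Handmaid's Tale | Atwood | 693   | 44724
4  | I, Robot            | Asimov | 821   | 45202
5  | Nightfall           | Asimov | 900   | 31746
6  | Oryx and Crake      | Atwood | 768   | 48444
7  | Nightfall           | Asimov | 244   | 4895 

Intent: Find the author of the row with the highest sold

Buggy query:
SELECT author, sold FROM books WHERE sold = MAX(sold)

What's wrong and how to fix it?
Bug: MAX(sold) is an aggregate and cannot be used directly in WHERE

Fix: Wrap MAX in a scalar subquery so WHERE compares against a single value

Corrected query:
SELECT author, sold FROM books WHERE sold = (SELECT MAX(sold) FROM books)

Result:
author | sold 
-------+------
Atwood | 48444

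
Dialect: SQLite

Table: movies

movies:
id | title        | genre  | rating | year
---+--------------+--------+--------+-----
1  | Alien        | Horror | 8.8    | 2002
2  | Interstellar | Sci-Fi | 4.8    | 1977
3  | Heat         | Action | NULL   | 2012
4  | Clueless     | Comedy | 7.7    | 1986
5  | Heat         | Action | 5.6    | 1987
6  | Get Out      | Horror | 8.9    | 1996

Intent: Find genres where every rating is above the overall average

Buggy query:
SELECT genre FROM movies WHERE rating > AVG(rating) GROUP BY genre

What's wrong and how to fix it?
Bug: AVG() is an aggregate; it can't sit directly in WHERE

Fix: Compute the overall average in a scalar subquery and compare each group's MIN against it in HAVING

Corrected query:
SELECT genre FROM movies GROUP BY genre HAVING MIN(rating) > (SELECT AVG(rating) FROM movies)

Result:
genre 
------
Comedy
Horror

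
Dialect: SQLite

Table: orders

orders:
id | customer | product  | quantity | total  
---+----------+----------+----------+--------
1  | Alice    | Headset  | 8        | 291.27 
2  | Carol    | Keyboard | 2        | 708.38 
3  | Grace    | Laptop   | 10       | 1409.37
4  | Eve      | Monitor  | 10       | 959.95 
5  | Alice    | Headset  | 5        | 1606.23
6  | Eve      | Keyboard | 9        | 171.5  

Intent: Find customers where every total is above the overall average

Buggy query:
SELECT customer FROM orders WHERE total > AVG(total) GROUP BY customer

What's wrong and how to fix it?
Bug: WHERE evaluates per row before aggregation, so AVG() is unavailable

Fix: Compute the overall average in a scalar subquery and compare each group's MIN against it in HAVING

Corrected query:
SELECT customer FROM orders GROUP BY customer HAVING MIN(total) > (SELECT AVG(total) FROM orders)

Result:
customer
--------
Grace   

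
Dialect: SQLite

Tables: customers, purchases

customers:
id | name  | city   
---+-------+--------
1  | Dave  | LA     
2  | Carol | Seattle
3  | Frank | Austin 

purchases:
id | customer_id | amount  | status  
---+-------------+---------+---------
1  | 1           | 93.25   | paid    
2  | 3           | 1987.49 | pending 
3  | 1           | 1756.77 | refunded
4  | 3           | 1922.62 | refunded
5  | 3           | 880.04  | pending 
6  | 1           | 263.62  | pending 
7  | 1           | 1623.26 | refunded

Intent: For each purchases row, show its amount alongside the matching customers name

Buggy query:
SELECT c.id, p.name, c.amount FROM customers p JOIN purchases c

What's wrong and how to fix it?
Bug: Missing join condition: each purchases row is matched to all customers rows instead of just its own

Fix: Specify the join condition linking the foreign key to the parent id

Corrected query:
SELECT c.id, p.name, c.amount FROM customers p JOIN purchases c ON c.customer_id = p.id

Result:
id | name  | amount 
---+-------+--------
1  | Dave  | 93.25  
2  | Frank | 1987.49
3  | Dave  | 1756.77
4  | Frank | 1922.62
5  | Frank | 880.04 
6  | Dave  | 263.62 
7  | Dave  | 1623.26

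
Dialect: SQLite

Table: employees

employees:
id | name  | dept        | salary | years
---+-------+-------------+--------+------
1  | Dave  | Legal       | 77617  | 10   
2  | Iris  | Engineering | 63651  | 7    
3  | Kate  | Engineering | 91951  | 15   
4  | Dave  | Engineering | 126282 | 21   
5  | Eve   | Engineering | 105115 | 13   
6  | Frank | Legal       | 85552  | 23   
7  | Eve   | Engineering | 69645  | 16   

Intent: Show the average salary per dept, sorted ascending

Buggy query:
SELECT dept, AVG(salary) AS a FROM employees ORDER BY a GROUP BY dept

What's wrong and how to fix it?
Bug: ORDER BY appears before GROUP BY; SQL clause order requires GROUP BY first

Fix: Move ORDER BY to the end, after GROUP BY

Corrected query:
SELECT dept, AVG(salary) AS a FROM employees GROUP BY dept ORDER BY a

Result:
dept        | a      
------------+--------
Legal       | 81584.5
Engineering | 91328.8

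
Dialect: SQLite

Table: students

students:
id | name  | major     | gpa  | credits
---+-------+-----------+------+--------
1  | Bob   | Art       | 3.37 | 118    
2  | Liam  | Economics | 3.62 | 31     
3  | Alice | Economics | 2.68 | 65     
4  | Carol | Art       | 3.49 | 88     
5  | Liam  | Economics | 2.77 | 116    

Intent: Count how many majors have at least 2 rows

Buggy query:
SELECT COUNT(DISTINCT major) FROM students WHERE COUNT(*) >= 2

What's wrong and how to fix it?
Bug: COUNT(*) cannot appear in WHERE; the per-group count doesn't exist yet

Fix: Use a subquery that GROUPs and filters with HAVING, then count its rows

Corrected query:
SELECT COUNT(*) FROM (SELECT major FROM students GROUP BY major HAVING COUNT(*) >= 2)

Result:
COUNT(*)
--------
2       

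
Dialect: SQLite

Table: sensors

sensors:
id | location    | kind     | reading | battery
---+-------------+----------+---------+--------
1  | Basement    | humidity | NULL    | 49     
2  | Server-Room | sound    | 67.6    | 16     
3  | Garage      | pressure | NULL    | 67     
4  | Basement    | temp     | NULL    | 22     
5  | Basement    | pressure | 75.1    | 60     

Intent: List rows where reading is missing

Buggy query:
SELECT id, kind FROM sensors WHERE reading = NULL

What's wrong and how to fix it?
Bug: Comparing to NULL with '=' never matches; NULL = NULL is unknown, not true

Fix: Use IS NULL to test for NULL

Corrected query:
SELECT id, kind FROM sensors WHERE reading IS NULL

Result:
id | kind    
---+---------
1  | humidity
3  | pressure
4  | temp    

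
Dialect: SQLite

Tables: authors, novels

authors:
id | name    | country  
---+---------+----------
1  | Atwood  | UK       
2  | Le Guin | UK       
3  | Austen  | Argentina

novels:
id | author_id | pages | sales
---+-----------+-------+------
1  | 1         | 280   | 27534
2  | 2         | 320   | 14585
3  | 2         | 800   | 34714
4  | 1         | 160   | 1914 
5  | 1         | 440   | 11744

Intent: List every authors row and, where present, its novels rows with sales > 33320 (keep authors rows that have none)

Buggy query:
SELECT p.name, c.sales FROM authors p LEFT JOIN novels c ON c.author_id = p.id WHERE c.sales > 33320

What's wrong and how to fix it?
Bug: Filtering c.sales in WHERE discards the NULL rows produced by LEFT JOIN, turning it into an inner join

Fix: Move the right-table condition into the ON clause so unmatched parents are kept

Corrected query:
SELECT p.name, c.sales FROM authors p LEFT JOIN novels c ON c.author_id = p.id AND c.sales > 33320

Result:
name    | sales
--------+------
Atwood  | NULL 
Le Guin | 34714
Austen  | NULL 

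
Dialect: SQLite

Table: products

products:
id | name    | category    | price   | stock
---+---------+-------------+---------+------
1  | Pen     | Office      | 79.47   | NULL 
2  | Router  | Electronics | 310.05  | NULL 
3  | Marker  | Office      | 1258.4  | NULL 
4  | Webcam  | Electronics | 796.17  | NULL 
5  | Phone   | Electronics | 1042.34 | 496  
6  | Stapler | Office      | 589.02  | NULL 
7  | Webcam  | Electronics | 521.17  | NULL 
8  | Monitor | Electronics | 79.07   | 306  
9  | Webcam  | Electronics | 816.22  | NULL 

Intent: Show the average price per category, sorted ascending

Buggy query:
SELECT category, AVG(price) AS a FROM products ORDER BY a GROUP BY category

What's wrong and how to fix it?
Bug: ORDER BY appears before GROUP BY; SQL clause order requires GROUP BY first

Fix: Move ORDER BY to the end, after GROUP BY

Corrected query:
SELECT category, AVG(price) AS a FROM products GROUP BY category ORDER BY a

Result:
category    | a         
------------+-----------
Electronics | 594.17    
Office      | 642.296667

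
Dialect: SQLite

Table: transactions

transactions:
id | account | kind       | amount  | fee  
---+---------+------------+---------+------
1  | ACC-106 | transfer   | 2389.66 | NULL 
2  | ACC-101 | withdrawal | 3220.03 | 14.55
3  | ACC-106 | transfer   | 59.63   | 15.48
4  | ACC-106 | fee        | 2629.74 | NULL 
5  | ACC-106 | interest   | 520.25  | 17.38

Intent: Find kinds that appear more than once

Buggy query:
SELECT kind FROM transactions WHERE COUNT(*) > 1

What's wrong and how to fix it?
Bug: WHERE can't reference COUNT(*); aggregates are computed after WHERE

Fix: GROUP BY kind, then filter groups with HAVING COUNT(*) > 1

Corrected query:
SELECT kind FROM transactions GROUP BY kind HAVING COUNT(*) > 1

Result:
kind    
--------
transfer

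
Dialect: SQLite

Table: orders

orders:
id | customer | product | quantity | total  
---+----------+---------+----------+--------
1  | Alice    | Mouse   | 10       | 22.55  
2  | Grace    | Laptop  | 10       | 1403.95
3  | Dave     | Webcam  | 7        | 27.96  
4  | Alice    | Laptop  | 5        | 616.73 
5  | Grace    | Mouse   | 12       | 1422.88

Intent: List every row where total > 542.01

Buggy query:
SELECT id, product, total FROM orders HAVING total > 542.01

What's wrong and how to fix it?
Bug: HAVING filters the output of aggregation, but this query has no GROUP BY and no aggregate functions, so SQLite rejects it (HAVING clause on a non-aggregate query); the condition here is per row

Fix: Use WHERE for row-level filtering

Corrected query:
SELECT id, product, total FROM orders WHERE total > 542.01

Result:
id | product | total  
---+---------+--------
2  | Laptop  | 1403.95
4  | Laptop  | 616.73 
5  | Mouse   | 1422.88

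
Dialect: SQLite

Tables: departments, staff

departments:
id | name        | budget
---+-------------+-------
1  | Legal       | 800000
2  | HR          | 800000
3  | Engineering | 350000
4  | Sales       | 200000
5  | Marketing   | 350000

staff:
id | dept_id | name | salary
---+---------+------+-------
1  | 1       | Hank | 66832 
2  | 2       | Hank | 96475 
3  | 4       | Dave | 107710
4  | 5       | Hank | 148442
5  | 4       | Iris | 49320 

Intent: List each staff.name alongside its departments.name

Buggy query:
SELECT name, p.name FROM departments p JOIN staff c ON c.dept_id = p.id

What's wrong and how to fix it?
Bug: 'name' exists in both joined tables, so the database can't tell which one is meant

Fix: Prefix ambiguous columns with the table alias

Corrected query:
SELECT c.name, p.name FROM departments p JOIN staff c ON c.dept_id = p.id

Result:
name | name     
-----+----------
Hank | Legal    
Hank | HR       
Dave | Sales    
Hank | Marketing
Iris | Sales    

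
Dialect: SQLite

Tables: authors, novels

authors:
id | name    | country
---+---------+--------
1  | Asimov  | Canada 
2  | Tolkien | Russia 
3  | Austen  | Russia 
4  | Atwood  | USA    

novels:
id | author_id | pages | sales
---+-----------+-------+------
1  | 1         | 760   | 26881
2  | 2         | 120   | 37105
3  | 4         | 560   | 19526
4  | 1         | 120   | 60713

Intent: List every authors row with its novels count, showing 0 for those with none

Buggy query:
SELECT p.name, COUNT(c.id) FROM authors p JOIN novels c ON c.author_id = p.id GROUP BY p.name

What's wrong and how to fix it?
Bug: INNER JOIN drops authors rows that have no matching novels rows

Fix: Switch to LEFT JOIN to retain unmatched parent rows

Corrected query:
SELECT p.name, COUNT(c.id) FROM authors p LEFT JOIN novels c ON c.author_id = p.id GROUP BY p.name

Result:
name    | COUNT(c.id)
--------+------------
Asimov  | 2          
Atwood  | 1          
Austen  | 0          
Tolkien | 1          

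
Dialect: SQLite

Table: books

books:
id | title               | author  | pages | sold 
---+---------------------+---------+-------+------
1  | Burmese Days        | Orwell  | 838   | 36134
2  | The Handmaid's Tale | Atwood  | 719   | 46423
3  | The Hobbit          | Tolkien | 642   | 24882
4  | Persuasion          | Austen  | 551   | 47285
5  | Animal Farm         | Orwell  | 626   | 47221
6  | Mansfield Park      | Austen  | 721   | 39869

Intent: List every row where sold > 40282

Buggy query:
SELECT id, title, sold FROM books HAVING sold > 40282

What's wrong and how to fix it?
Bug: This is a non-aggregate query (no GROUP BY, no aggregates), so in SQLite the HAVING clause is invalid here; a row-level condition belongs in WHERE

Fix: Use WHERE for row-level filtering

Corrected query:
SELECT id, title, sold FROM books WHERE sold > 40282

Result:
id | title               | sold 
---+---------------------+------
2  | The Handmaid's Tale | 46423
4  | Persuasion          | 47285
5  | Animal Farm         | 47221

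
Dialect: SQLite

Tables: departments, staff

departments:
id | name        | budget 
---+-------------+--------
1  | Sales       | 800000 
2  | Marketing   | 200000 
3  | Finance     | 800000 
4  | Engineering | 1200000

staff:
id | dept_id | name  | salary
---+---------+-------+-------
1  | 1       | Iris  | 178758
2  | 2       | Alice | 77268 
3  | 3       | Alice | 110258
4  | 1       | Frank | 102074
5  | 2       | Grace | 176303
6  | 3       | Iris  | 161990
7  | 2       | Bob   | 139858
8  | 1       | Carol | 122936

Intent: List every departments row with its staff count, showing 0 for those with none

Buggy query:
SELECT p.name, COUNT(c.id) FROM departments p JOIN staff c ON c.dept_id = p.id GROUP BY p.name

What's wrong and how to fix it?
Bug: INNER JOIN drops departments rows that have no matching staff rows

Fix: Switch to LEFT JOIN to retain unmatched parent rows

Corrected query:
SELECT p.name, COUNT(c.id) FROM departments p LEFT JOIN staff c ON c.dept_id = p.id GROUP BY p.name

Result:
name        | COUNT(c.id)
------------+------------
Engineering | 0          
Finance     | 2          
Marketing   | 3          
Sales       | 3          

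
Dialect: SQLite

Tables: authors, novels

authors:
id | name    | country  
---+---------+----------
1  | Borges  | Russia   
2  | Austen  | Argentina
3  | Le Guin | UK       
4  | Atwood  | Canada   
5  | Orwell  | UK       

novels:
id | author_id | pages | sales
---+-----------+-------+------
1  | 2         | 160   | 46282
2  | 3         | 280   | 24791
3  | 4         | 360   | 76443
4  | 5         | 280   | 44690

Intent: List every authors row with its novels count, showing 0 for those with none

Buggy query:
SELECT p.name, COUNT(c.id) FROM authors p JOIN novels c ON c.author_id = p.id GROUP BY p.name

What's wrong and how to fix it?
Bug: An inner join excludes parents with zero children

Fix: Switch to LEFT JOIN to retain unmatched parent rows

Corrected query:
SELECT p.name, COUNT(c.id) FROM authors p LEFT JOIN novels c ON c.author_id = p.id GROUP BY p.name

Result:
name    | COUNT(c.id)
--------+------------
Atwood  | 1          
Austen  | 1          
Borges  | 0          
Le Guin | 1          
Orwell  | 1          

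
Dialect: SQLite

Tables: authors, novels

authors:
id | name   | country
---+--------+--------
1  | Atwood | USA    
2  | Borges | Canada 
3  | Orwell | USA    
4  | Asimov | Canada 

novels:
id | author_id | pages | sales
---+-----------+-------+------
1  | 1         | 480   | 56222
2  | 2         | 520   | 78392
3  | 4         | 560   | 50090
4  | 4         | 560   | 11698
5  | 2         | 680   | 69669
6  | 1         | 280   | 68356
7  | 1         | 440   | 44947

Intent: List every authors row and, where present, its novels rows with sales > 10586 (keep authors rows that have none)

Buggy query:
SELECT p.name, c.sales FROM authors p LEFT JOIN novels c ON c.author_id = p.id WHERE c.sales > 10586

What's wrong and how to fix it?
Bug: A WHERE condition on the right-hand table after LEFT JOIN drops unmatched parents

Fix: Move the right-table condition into the ON clause so unmatched parents are kept

Corrected query:
SELECT p.name, c.sales FROM authors p LEFT JOIN novels c ON c.author_id = p.id AND c.sales > 10586

Result:
name   | sales
-------+------
Atwood | 44947
Atwood | 56222
Atwood | 68356
Borges | 69669
Borges | 78392
Orwell | NULL 
Asimov | 11698
Asimov | 50090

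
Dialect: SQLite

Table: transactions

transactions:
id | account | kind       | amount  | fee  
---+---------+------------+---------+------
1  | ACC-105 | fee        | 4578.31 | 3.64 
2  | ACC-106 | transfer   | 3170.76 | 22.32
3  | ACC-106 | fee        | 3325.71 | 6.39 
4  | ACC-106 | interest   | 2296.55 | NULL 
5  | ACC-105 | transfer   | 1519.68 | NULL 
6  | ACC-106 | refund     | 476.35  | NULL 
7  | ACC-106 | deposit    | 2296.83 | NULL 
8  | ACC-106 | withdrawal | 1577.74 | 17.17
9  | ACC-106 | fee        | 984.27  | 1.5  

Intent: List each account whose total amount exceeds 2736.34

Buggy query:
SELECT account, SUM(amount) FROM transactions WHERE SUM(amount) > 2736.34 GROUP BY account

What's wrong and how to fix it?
Bug: WHERE runs before GROUP BY, so aggregates aren't available there

Fix: Move the aggregate condition to a HAVING clause

Corrected query:
SELECT account, SUM(amount) FROM transactions GROUP BY account HAVING SUM(amount) > 2736.34

Result:
account | SUM(amount)
--------+------------
ACC-105 | 6097.99    
ACC-106 | 14128.21   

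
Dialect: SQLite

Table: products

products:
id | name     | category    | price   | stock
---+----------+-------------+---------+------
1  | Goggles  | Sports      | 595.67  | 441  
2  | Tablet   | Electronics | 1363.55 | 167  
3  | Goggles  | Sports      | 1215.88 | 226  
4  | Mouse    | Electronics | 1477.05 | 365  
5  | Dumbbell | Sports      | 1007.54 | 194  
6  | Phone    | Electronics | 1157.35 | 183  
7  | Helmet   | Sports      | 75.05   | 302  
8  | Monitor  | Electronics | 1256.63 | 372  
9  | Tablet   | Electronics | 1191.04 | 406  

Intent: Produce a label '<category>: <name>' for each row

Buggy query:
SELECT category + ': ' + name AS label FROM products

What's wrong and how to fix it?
Bug: SQLite uses || for string concatenation; + coerces text to numbers (yielding 0)

Fix: Replace + with || to concatenate text

Corrected query:
SELECT category || ': ' || name AS label FROM products

Result:
label               
--------------------
Sports: Goggles     
Electronics: Tablet 
Sports: Goggles     
Electronics: Mouse  
Sports: Dumbbell    
Electronics: Phone  
Sports: Helmet      
Electronics: Monitor
Electronics: Tablet 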